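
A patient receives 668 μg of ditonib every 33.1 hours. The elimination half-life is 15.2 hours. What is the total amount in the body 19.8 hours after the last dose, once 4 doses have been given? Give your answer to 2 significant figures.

350 μg

The 4 doses were given 119.1, 86, 52.9, 19.8 hours ago.
Total = 668·(1/2)^(119.1/15.2) + 668·(1/2)^(86/15.2) + 668·(1/2)^(52.9/15.2) + 668·(1/2)^(19.8/15.2)
      = 2.9245 + 13.231 + 59.857 + 270.8 ≈ 346.81 μg.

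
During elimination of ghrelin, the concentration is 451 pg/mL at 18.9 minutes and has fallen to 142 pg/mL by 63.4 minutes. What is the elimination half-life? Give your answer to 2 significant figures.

Over Δt = 63.4 − 18.9 = 44.5 minutes, the level fell by a factor of 451/142 ≈ 3.1761.
n = log₂(3.1761) ≈ 1.6672 half-lives, so t½ = 44.5/1.6672 ≈ 26.691 minutes.

27 minutes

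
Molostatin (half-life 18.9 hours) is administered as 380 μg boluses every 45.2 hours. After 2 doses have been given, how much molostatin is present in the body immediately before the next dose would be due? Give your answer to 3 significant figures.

The 2 doses were given 90.4, 45.2 hours ago.
Total = 380·(1/2)^(90.4/18.9) + 380·(1/2)^(45.2/18.9)
      = 13.802 + 72.42 ≈ 86.222 μg.

86.2 μg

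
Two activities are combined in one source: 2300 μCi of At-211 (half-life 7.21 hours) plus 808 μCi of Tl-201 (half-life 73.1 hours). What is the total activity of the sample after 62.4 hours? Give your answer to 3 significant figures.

453 μCi

At-211: 2300 × (1/2)^(62.4/7.21) = 2300 × (1/2)^8.6546 ≈ 5.7072 μCi.
Tl-201: 808 × (1/2)^(62.4/73.1) = 808 × (1/2)^0.85363 ≈ 447.14 μCi.
Total = 5.7072 + 447.14 ≈ 452.85 μCi.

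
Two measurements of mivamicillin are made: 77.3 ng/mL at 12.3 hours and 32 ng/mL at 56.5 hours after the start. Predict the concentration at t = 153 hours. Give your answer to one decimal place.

4.7 ng/mL

Over Δt = 56.5 − 12.3 = 44.2 hours, the level fell by a factor of 77.3/32 ≈ 2.4156.
n = log₂(2.4156) ≈ 1.2724 half-lives, so t½ = 44.2/1.2724 ≈ 34.738 hours.
From t = 56.5 to t = 153: 32 × (1/2)^((153−56.5)/34.738) ≈ 4.6655 ng/mL.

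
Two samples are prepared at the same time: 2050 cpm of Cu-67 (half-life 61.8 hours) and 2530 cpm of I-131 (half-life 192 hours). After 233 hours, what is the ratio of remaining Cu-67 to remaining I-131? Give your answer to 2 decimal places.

0.14

Cu-67: 2050 × (1/2)^(233/61.8) = 2050 × (1/2)^3.7702 ≈ 150.25 cpm.
I-131: 2530 × (1/2)^(233/192) = 2530 × (1/2)^1.2135 ≈ 1091 cpm.
Ratio ≈ 150.25 / 1091 ≈ 0.13772.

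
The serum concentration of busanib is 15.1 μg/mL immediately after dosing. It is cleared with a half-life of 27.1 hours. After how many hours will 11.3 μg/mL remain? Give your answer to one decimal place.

Fraction remaining = 11.3/15.1 ≈ 0.74834.
n = log₂(15.1/11.3) = ln(1.3363)/ln 2 ≈ 0.41823 half-lives.
t = n × t½ = 0.41823 × 27.1 ≈ 11.334 hours.

11.3 hours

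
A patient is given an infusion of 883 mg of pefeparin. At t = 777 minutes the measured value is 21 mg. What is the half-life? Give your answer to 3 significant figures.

144 minutes

A/A₀ = 21/883 ≈ 0.023783.
n = log₂(42.048) ≈ 5.394 half-lives elapsed in 777 minutes.
t½ = 777/5.394 ≈ 144.05 minutes.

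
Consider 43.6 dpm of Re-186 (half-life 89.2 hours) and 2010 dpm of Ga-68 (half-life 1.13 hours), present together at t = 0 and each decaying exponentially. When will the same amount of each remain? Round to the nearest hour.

Set 43.6·(1/2)^(t/89.2) = 2010·(1/2)^(t/1.13).
Taking log₂: log₂(43.6/2010) = t·(1/89.2 − 1/1.13).
log₂(0.021692) = -5.5267; 1/89.2 − 1/1.13 = -0.87374.
t = -5.5267 / -0.87374 ≈ 6.3253 hours.

6 hours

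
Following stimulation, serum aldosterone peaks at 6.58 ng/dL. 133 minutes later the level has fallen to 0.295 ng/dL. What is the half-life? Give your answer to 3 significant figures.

A/A₀ = 0.295/6.58 ≈ 0.044833.
n = log₂(22.305) ≈ 4.4793 half-lives elapsed in 133 minutes.
t½ = 133/4.4793 ≈ 29.692 minutes.

29.7 minutes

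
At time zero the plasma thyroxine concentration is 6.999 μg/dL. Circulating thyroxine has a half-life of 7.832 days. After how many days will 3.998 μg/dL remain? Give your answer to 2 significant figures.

6.3 days

Fraction remaining = 3.998/6.999 ≈ 0.57122.
n = log₂(6.999/3.998) = ln(1.7506)/ln 2 ≈ 0.80787 half-lives.
t = n × t½ = 0.80787 × 7.832 ≈ 6.3272 days.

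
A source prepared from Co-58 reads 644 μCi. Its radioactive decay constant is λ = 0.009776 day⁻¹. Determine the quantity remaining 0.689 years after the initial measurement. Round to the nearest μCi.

t½ = ln 2 / λ = 0.69315 / 0.009776 ≈ 70.903 days.
Convert the elapsed time: 0.689 years = 251.485 days.
Number of half-lives: n = 251.485/70.903 ≈ 3.5469.
Remaining = 644 × (1/2)^3.5469 = 644 × 0.085562 ≈ 55.102 μCi.

55 μCi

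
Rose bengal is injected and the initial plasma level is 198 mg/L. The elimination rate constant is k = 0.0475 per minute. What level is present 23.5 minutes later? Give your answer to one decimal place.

64.8 mg/L

t½ = ln 2 / k = 0.69315 / 0.0475 ≈ 14.593 minutes.
Number of half-lives: n = 23.5/14.593 ≈ 1.6104.
Remaining = 198 × (1/2)^1.6104 = 198 × 0.32751 ≈ 64.846 mg/L.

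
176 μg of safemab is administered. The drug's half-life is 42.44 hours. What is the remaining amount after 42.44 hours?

88 μg

Elapsed time is 1 half-life (42.44/42.44).
Each half-life halves the amount: 176 × (1/2)^1 = 176/2 = 88 μg.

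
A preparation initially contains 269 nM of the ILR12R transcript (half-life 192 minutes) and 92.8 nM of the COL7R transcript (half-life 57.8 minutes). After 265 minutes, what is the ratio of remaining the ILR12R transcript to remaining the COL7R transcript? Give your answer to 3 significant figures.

26.7

ILR12R transcript: 269 × (1/2)^(265/192) = 269 × (1/2)^1.3802 ≈ 103.34 nM.
COL7R transcript: 92.8 × (1/2)^(265/57.8) = 92.8 × (1/2)^4.5848 ≈ 3.8672 nM.
Ratio ≈ 103.34 / 3.8672 ≈ 26.722.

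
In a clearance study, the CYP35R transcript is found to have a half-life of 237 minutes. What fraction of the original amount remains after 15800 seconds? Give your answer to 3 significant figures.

0.463

15800 seconds = 263.333 minutes.
n = 263.333/237 ≈ 1.1111 half-lives.
Fraction remaining = (1/2)^1.1111 ≈ 0.46294.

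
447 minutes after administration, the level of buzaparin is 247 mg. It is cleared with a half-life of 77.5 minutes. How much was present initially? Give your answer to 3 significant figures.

Number of half-lives elapsed: n = 447/77.5 ≈ 5.7677.
A₀ = A × 2^n = 247 × 2^5.7677 = 247 × 54.483 ≈ 13457 mg.

13500 mg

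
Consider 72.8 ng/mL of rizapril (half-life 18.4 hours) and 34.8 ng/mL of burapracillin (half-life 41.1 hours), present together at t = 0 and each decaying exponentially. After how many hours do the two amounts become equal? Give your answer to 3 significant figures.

35.5 hours

Set 72.8·(1/2)^(t/18.4) = 34.8·(1/2)^(t/41.1).
Taking log₂: log₂(72.8/34.8) = t·(1/18.4 − 1/41.1).
log₂(2.092) = 1.0649; 1/18.4 − 1/41.1 = 0.030017.
t = 1.0649 / 0.030017 ≈ 35.475 hours.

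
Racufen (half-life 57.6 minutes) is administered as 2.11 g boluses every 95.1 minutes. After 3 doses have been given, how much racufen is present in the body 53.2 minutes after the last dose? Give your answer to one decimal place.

The 3 doses were given 243.4, 148.3, 53.2 minutes ago.
Total = 2.11·(1/2)^(243.4/57.6) + 2.11·(1/2)^(148.3/57.6) + 2.11·(1/2)^(53.2/57.6)
      = 0.11278 + 0.35419 + 1.1124 ≈ 1.5793 g.

1.6 g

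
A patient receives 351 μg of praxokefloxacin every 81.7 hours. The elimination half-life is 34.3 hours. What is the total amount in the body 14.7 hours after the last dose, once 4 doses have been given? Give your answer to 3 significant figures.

The 4 doses were given 259.8, 178.1, 96.4, 14.7 hours ago.
Total = 351·(1/2)^(259.8/34.3) + 351·(1/2)^(178.1/34.3) + 351·(1/2)^(96.4/34.3) + 351·(1/2)^(14.7/34.3)
      = 1.8416 + 9.5992 + 50.034 + 260.79 ≈ 322.27 μg.

322 μg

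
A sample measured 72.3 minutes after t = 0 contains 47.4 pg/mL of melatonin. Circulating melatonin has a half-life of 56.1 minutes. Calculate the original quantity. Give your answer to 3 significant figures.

Number of half-lives elapsed: n = 72.3/56.1 ≈ 1.2888.
A₀ = A × 2^n = 47.4 × 2^1.2888 = 47.4 × 2.4432 ≈ 115.81 pg/mL.

116 pg/mL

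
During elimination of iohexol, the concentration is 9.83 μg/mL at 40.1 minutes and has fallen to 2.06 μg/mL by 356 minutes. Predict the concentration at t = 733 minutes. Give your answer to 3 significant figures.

0.319 μg/mL

Over Δt = 356 − 40.1 = 315.9 minutes, the level fell by a factor of 9.83/2.06 ≈ 4.7718.
n = log₂(4.7718) ≈ 2.2545 half-lives, so t½ = 315.9/2.2545 ≈ 140.12 minutes.
From t = 356 to t = 733: 2.06 × (1/2)^((733−356)/140.12) ≈ 0.31909 μg/mL.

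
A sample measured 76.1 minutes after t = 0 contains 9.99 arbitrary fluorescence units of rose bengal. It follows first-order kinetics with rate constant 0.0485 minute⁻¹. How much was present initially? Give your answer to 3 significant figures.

t½ = ln 2 / k = 0.69315 / 0.0485 ≈ 14.292 minutes.
Number of half-lives elapsed: n = 76.1/14.292 ≈ 5.3248.
A₀ = A × 2^n = 9.99 × 2^5.3248 = 9.99 × 40.079 ≈ 400.39 arbitrary fluorescence units.

400 arbitrary fluorescence units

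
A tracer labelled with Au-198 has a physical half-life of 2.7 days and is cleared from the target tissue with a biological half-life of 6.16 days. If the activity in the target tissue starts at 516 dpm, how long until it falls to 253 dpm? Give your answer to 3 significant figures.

1/t_eff = 1/t_phys + 1/t_biol = 1/2.7 + 1/6.16 = 0.53271 per day.
t_eff = 2.7 × 6.16 / (2.7 + 6.16) ≈ 1.8772 days.
n = log₂(516/253) ≈ 1.0282; t = 1.0282 × 1.8772 ≈ 1.9302 days.

1.93 days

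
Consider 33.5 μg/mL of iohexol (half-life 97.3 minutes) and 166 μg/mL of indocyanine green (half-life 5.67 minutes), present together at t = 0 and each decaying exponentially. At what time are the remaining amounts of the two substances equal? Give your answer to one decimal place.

Set 33.5·(1/2)^(t/97.3) = 166·(1/2)^(t/5.67).
Taking log₂: log₂(33.5/166) = t·(1/97.3 − 1/5.67).
log₂(0.20181) = -2.309; 1/97.3 − 1/5.67 = -0.16609.
t = -2.309 / -0.16609 ≈ 13.902 minutes.

13.9 minutes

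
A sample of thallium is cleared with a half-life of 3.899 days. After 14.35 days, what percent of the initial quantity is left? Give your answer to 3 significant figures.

7.80%

n = 14.35/3.899 ≈ 3.6804 half-lives.
Fraction remaining = (1/2)^3.6804 ≈ 0.077997, i.e. 7.7997%.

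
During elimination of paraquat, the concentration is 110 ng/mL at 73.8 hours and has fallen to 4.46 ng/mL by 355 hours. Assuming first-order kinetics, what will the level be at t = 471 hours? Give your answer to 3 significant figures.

Over Δt = 355 − 73.8 = 281.2 hours, the level fell by a factor of 110/4.46 ≈ 24.664.
n = log₂(24.664) ≈ 4.6243 half-lives, so t½ = 281.2/4.6243 ≈ 60.809 hours.
From t = 355 to t = 471: 4.46 × (1/2)^((471−355)/60.809) ≈ 1.1887 ng/mL.

1.19 ng/mL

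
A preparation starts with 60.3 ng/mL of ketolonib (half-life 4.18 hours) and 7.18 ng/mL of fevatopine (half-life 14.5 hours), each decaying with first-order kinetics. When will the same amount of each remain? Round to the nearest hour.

18 hours

Set 60.3·(1/2)^(t/4.18) = 7.18·(1/2)^(t/14.5).
Taking log₂: log₂(60.3/7.18) = t·(1/4.18 − 1/14.5).
log₂(8.3983) = 3.0701; 1/4.18 − 1/14.5 = 0.17027.
t = 3.0701 / 0.17027 ≈ 18.031 hours.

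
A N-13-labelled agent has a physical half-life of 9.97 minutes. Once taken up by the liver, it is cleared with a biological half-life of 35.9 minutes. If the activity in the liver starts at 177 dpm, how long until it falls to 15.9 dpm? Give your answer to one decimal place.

1/t_eff = 1/t_phys + 1/t_biol = 1/9.97 + 1/35.9 = 0.12816 per minute.
t_eff = 9.97 × 35.9 / (9.97 + 35.9) ≈ 7.803 minutes.
n = log₂(177/15.9) ≈ 3.4767; t = 3.4767 × 7.803 ≈ 27.128 minutes.

27.1 minutes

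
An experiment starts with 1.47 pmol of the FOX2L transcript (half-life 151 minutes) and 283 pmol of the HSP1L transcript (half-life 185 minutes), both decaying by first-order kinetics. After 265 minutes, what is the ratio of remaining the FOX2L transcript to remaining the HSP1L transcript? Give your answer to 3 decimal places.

0.004

FOX2L transcript: 1.47 × (1/2)^(265/151) = 1.47 × (1/2)^1.755 ≈ 0.43553 pmol.
HSP1L transcript: 283 × (1/2)^(265/185) = 283 × (1/2)^1.4324 ≈ 104.85 pmol.
Ratio ≈ 0.43553 / 104.85 ≈ 0.0041537.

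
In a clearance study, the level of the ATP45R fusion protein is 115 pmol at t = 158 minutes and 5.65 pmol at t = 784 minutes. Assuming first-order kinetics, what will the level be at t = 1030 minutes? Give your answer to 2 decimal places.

1.73 pmol

Over Δt = 784 − 158 = 626 minutes, the level fell by a factor of 115/5.65 ≈ 20.354.
n = log₂(20.354) ≈ 4.3472 half-lives, so t½ = 626/4.3472 ≈ 144 minutes.
From t = 784 to t = 1030: 5.65 × (1/2)^((1030−784)/144) ≈ 1.729 pmol.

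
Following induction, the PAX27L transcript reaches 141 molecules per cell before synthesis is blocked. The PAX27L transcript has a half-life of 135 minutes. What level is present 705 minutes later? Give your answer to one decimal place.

3.8 molecules per cell

Number of half-lives: n = 705/135 ≈ 5.2222.
Remaining = 141 × (1/2)^5.2222 = 141 × 0.026789 ≈ 3.7772 molecules per cell.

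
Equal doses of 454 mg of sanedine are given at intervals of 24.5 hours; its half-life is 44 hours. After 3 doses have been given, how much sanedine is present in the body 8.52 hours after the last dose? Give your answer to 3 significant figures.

The 3 doses were given 57.52, 33.02, 8.52 hours ago.
Total = 454·(1/2)^(57.52/44) + 454·(1/2)^(33.02/44) + 454·(1/2)^(8.52/44)
      = 183.45 + 269.86 + 396.98 ≈ 850.3 mg.

850 mg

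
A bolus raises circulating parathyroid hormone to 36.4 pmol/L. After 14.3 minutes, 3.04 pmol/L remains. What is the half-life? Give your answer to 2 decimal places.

A/A₀ = 3.04/36.4 ≈ 0.083516.
n = log₂(11.974) ≈ 3.5818 half-lives elapsed in 14.3 minutes.
t½ = 14.3/3.5818 ≈ 3.9924 minutes.

3.99 minutes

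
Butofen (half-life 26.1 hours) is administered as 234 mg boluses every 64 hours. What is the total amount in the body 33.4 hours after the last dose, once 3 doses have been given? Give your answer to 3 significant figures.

117 mg

The 3 doses were given 161.4, 97.4, 33.4 hours ago.
Total = 234·(1/2)^(161.4/26.1) + 234·(1/2)^(97.4/26.1) + 234·(1/2)^(33.4/26.1)
      = 3.2187 + 17.613 + 96.381 ≈ 117.21 mg.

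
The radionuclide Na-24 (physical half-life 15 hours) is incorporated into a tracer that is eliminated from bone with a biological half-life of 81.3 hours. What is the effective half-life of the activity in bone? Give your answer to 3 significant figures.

12.7 hours

1/t_eff = 1/t_phys + 1/t_biol = 1/15 + 1/81.3 = 0.078967 per hour.
t_eff = 15 × 81.3 / (15 + 81.3) ≈ 12.664 hours.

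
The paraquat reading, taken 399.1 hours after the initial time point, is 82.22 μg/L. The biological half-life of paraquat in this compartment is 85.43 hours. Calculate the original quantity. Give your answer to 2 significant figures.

2100 μg/L

Number of half-lives elapsed: n = 399.1/85.43 ≈ 4.6717.
A₀ = A × 2^n = 82.22 × 2^4.6717 = 82.22 × 25.486 ≈ 2095.5 μg/L.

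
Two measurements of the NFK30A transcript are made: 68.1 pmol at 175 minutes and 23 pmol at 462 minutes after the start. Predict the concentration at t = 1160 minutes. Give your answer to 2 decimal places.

1.64 pmol

Over Δt = 462 − 175 = 287 minutes, the level fell by a factor of 68.1/23 ≈ 2.9609.
n = log₂(2.9609) ≈ 1.566 half-lives, so t½ = 287/1.566 ≈ 183.27 minutes.
From t = 462 to t = 1160: 23 × (1/2)^((1160−462)/183.27) ≈ 1.6414 pmol.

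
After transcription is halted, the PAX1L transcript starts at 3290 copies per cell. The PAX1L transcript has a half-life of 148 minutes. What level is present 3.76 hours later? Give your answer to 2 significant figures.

1100 copies per cell

Convert the elapsed time: 3.76 hours = 225.6 minutes.
Number of half-lives: n = 225.6/148 ≈ 1.5243.
Remaining = 3290 × (1/2)^1.5243 = 3290 × 0.34764 ≈ 1143.7 copies per cell.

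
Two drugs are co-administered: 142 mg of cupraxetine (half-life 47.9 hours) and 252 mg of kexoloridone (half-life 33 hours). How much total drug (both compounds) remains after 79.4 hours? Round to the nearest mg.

cupraxetine: 142 × (1/2)^(79.4/47.9) = 142 × (1/2)^1.6576 ≈ 45.009 mg.
kexoloridone: 252 × (1/2)^(79.4/33) = 252 × (1/2)^2.4061 ≈ 47.545 mg.
Total = 45.009 + 47.545 ≈ 92.553 mg.

93 mg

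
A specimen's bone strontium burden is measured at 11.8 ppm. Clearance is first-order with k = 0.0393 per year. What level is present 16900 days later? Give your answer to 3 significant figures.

t½ = ln 2 / k = 0.69315 / 0.0393 ≈ 17.637 years.
Convert the elapsed time: 16900 days = 46.3014 years.
Number of half-lives: n = 46.3014/17.637 ≈ 2.6252.
Remaining = 11.8 × (1/2)^2.6252 = 11.8 × 0.16208 ≈ 1.9126 ppm.

1.91 ppm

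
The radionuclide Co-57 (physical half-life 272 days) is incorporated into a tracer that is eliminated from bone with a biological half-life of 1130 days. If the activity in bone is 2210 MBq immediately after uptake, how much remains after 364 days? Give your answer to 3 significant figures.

699 MBq

1/t_eff = 1/t_phys + 1/t_biol = 1/272 + 1/1130 = 0.0045614 per day.
t_eff = 272 × 1130 / (272 + 1130) ≈ 219.23 days.
Remaining = 2210 × (1/2)^(364/219.23) = 2210 × (1/2)^1.6604 ≈ 699.16 MBq.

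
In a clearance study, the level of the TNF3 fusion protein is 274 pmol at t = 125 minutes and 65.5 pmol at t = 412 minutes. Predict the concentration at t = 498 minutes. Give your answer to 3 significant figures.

Over Δt = 412 − 125 = 287 minutes, the level fell by a factor of 274/65.5 ≈ 4.1832.
n = log₂(4.1832) ≈ 2.0646 half-lives, so t½ = 287/2.0646 ≈ 139.01 minutes.
From t = 412 to t = 498: 65.5 × (1/2)^((498−412)/139.01) ≈ 42.658 pmol.

42.7 pmol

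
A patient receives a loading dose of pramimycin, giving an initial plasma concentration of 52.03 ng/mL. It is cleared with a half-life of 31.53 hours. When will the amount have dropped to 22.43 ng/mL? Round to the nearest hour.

Fraction remaining = 22.43/52.03 ≈ 0.4311.
n = log₂(52.03/22.43) = ln(2.3197)/ln 2 ≈ 1.2139 half-lives.
t = n × t½ = 1.2139 × 31.53 ≈ 38.275 hours.

38 hours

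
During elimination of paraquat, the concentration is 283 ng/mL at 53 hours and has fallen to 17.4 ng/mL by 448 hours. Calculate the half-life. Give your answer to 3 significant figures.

Over Δt = 448 − 53 = 395 hours, the level fell by a factor of 283/17.4 ≈ 16.264.
n = log₂(16.264) ≈ 4.0236 half-lives, so t½ = 395/4.0236 ≈ 98.17 hours.

98.2 hours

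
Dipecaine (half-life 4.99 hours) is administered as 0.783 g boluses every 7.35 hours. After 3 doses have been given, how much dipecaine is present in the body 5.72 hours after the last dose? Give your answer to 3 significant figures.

The 3 doses were given 20.42, 13.07, 5.72 hours ago.
Total = 0.783·(1/2)^(20.42/4.99) + 0.783·(1/2)^(13.07/4.99) + 0.783·(1/2)^(5.72/4.99)
      = 0.045908 + 0.12744 + 0.35375 ≈ 0.52709 g.

0.527 g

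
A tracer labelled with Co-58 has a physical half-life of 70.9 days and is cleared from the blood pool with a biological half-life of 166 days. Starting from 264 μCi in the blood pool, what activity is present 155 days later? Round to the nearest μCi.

1/t_eff = 1/t_phys + 1/t_biol = 1/70.9 + 1/166 = 0.020128 per day.
t_eff = 70.9 × 166 / (70.9 + 166) ≈ 49.681 days.
Remaining = 264 × (1/2)^(155/49.681) = 264 × (1/2)^3.1199 ≈ 30.368 μCi.

30 μCi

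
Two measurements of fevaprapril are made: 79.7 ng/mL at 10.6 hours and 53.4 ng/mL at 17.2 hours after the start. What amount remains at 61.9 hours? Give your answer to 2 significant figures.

3.5 ng/mL

Over Δt = 17.2 − 10.6 = 6.6 hours, the level fell by a factor of 79.7/53.4 ≈ 1.4925.
n = log₂(1.4925) ≈ 0.57774 half-lives, so t½ = 6.6/0.57774 ≈ 11.424 hours.
From t = 17.2 to t = 61.9: 53.4 × (1/2)^((61.9−17.2)/11.424) ≈ 3.5453 ng/mL.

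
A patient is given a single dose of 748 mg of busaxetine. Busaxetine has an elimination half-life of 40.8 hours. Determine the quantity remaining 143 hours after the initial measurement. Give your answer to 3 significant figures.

65.9 mg

Number of half-lives: n = 143/40.8 ≈ 3.5049.
Remaining = 748 × (1/2)^3.5049 = 748 × 0.088089 ≈ 65.89 mg.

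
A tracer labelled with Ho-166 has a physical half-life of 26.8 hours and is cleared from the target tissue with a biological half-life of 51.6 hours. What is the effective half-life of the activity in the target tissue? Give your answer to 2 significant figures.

18 hours

1/t_eff = 1/t_phys + 1/t_biol = 1/26.8 + 1/51.6 = 0.056693 per hour.
t_eff = 26.8 × 51.6 / (26.8 + 51.6) ≈ 17.639 hours.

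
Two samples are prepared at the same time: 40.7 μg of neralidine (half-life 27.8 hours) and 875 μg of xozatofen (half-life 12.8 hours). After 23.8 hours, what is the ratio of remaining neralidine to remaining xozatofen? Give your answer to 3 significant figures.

0.0932

neralidine: 40.7 × (1/2)^(23.8/27.8) = 40.7 × (1/2)^0.85612 ≈ 22.484 μg.
xozatofen: 875 × (1/2)^(23.8/12.8) = 875 × (1/2)^1.8594 ≈ 241.15 μg.
Ratio ≈ 22.484 / 241.15 ≈ 0.093239.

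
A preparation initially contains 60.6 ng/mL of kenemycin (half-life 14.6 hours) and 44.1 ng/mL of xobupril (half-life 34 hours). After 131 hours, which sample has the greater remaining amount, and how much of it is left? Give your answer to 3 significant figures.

kenemycin: 60.6 × (1/2)^8.9726 ≈ 0.12063 ng/mL.
xobupril: 44.1 × (1/2)^3.8529 ≈ 3.052 ng/mL.
Xobupril has more remaining, at ≈ 3.052 ng/mL.

xobupril, 3.05 ng/mL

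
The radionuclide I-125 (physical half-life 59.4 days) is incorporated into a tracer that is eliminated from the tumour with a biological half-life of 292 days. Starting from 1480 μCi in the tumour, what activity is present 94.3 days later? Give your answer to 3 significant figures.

394 μCi

1/t_eff = 1/t_phys + 1/t_biol = 1/59.4 + 1/292 = 0.02026 per day.
t_eff = 59.4 × 292 / (59.4 + 292) ≈ 49.359 days.
Remaining = 1480 × (1/2)^(94.3/49.359) = 1480 × (1/2)^1.9105 ≈ 393.68 μCi.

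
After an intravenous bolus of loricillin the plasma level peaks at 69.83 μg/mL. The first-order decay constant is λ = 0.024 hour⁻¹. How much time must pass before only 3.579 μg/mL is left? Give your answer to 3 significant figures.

t½ = ln 2 / λ = 0.69315 / 0.024 ≈ 28.881 hours.
Fraction remaining = 3.579/69.83 ≈ 0.051253.
n = log₂(69.83/3.579) = ln(19.511)/ln 2 ≈ 4.2862 half-lives.
t = n × t½ = 4.2862 × 28.881 ≈ 123.79 hours.

124 hours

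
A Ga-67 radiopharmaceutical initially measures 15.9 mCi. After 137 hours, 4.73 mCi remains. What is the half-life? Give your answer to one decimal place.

A/A₀ = 4.73/15.9 ≈ 0.29748.
n = log₂(3.3615) ≈ 1.7491 half-lives elapsed in 137 hours.
t½ = 137/1.7491 ≈ 78.325 hours.

78.3 hours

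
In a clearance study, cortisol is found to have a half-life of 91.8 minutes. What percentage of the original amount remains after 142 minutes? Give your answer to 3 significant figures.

n = 142/91.8 ≈ 1.5468 half-lives.
Fraction remaining = (1/2)^1.5468 ≈ 0.34226, i.e. 34.226%.

34.2%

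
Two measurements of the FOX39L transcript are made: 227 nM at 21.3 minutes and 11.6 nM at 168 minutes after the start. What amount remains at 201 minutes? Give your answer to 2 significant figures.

5.9 nM

Over Δt = 168 − 21.3 = 146.7 minutes, the level fell by a factor of 227/11.6 ≈ 19.569.
n = log₂(19.569) ≈ 4.2905 half-lives, so t½ = 146.7/4.2905 ≈ 34.192 minutes.
From t = 168 to t = 201: 11.6 × (1/2)^((201−168)/34.192) ≈ 5.9418 nM.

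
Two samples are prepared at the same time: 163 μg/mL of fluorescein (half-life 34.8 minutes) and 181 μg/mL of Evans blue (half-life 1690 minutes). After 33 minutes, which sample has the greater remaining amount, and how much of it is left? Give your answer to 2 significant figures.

fluorescein: 163 × (1/2)^0.94828 ≈ 84.475 μg/mL.
Evans blue: 181 × (1/2)^0.019527 ≈ 178.57 μg/mL.
Evans blue has more remaining, at ≈ 178.57 μg/mL.

Evans blue, 180 μg/mL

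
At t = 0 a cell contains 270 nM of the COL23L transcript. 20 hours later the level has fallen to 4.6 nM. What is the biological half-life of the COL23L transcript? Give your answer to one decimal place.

A/A₀ = 4.6/270 ≈ 0.017037.
n = log₂(58.696) ≈ 5.8752 half-lives elapsed in 20 hours.
t½ = 20/5.8752 ≈ 3.4042 hours.

3.4 hours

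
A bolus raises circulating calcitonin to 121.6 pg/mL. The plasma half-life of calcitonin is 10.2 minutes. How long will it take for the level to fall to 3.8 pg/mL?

51 minutes

3.8/121.6 = 1/32, so 5 half-lives have elapsed.
t = 5 × 10.2 = 51 minutes.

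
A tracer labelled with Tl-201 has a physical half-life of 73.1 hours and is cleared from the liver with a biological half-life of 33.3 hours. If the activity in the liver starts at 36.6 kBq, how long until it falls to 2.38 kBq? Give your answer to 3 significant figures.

90.2 hours

1/t_eff = 1/t_phys + 1/t_biol = 1/73.1 + 1/33.3 = 0.04371 per hour.
t_eff = 73.1 × 33.3 / (73.1 + 33.3) ≈ 22.878 hours.
n = log₂(36.6/2.38) ≈ 3.9428; t = 3.9428 × 22.878 ≈ 90.204 hours.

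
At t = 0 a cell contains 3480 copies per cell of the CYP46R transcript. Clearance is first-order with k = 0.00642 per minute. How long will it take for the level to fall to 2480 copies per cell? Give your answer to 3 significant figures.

t½ = ln 2 / k = 0.69315 / 0.00642 ≈ 107.97 minutes.
Fraction remaining = 2480/3480 ≈ 0.71264.
n = log₂(3480/2480) = ln(1.4032)/ln 2 ≈ 0.48875 half-lives.
t = n × t½ = 0.48875 × 107.97 ≈ 52.768 minutes.

52.8 minutes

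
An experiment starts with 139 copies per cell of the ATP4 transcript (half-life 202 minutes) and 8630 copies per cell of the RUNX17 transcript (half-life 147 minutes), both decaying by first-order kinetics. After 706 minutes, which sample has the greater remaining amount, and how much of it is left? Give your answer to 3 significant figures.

ATP4 transcript: 139 × (1/2)^3.495 ≈ 12.328 copies per cell.
RUNX17 transcript: 8630 × (1/2)^4.8027 ≈ 309.21 copies per cell.
RUNX17 transcript has more remaining, at ≈ 309.21 copies per cell.

RUNX17 transcript, 309 copies per cell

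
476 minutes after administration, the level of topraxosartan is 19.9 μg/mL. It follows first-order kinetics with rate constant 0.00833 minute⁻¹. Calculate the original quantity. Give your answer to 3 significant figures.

t½ = ln 2 / λ = 0.69315 / 0.00833 ≈ 83.211 minutes.
Number of half-lives elapsed: n = 476/83.211 ≈ 5.7204.
A₀ = A × 2^n = 19.9 × 2^5.7204 = 19.9 × 52.724 ≈ 1049.2 μg/mL.

1050 μg/mL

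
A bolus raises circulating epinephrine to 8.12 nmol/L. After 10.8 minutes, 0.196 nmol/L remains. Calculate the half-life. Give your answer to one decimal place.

2.0 minutes

A/A₀ = 0.196/8.12 ≈ 0.024138.
n = log₂(41.429) ≈ 5.3726 half-lives elapsed in 10.8 minutes.
t½ = 10.8/5.3726 ≈ 2.0102 minutes.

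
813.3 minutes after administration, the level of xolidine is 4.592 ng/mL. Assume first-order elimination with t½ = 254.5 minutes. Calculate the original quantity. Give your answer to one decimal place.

Number of half-lives elapsed: n = 813.3/254.5 ≈ 3.1957.
A₀ = A × 2^n = 4.592 × 2^3.1957 = 4.592 × 9.1621 ≈ 42.072 ng/mL.

42.1 ng/mL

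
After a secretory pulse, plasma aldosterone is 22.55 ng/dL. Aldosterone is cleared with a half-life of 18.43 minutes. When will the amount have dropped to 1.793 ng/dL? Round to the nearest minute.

67 minutes

Fraction remaining = 1.793/22.55 ≈ 0.079512.
n = log₂(22.55/1.793) = ln(12.577)/ln 2 ≈ 3.6527 half-lives.
t = n × t½ = 3.6527 × 18.43 ≈ 67.319 minutes.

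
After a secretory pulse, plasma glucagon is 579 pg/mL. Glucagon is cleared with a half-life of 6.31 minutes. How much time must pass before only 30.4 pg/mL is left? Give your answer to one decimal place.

Fraction remaining = 30.4/579 ≈ 0.052504.
n = log₂(579/30.4) = ln(19.046)/ln 2 ≈ 4.2514 half-lives.
t = n × t½ = 4.2514 × 6.31 ≈ 26.826 minutes.

26.8 minutes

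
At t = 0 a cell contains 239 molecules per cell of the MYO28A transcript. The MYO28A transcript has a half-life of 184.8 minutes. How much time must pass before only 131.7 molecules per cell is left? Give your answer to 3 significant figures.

Fraction remaining = 131.7/239 ≈ 0.55105.
n = log₂(239/131.7) = ln(1.8147)/ln 2 ≈ 0.85976 half-lives.
t = n × t½ = 0.85976 × 184.8 ≈ 158.88 minutes.

159 minutes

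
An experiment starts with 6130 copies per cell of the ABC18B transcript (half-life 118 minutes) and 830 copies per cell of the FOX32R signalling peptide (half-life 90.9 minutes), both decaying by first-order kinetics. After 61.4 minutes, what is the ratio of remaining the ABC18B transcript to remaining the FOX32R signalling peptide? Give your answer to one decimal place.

ABC18B transcript: 6130 × (1/2)^(61.4/118) = 6130 × (1/2)^0.52034 ≈ 4273.9 copies per cell.
FOX32R signalling peptide: 830 × (1/2)^(61.4/90.9) = 830 × (1/2)^0.67547 ≈ 519.69 copies per cell.
Ratio ≈ 4273.9 / 519.69 ≈ 8.224.

8.2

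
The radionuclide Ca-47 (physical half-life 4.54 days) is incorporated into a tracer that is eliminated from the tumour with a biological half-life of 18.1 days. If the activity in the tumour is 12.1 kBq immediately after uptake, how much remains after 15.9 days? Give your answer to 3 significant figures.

0.581 kBq

1/t_eff = 1/t_phys + 1/t_biol = 1/4.54 + 1/18.1 = 0.27551 per day.
t_eff = 4.54 × 18.1 / (4.54 + 18.1) ≈ 3.6296 days.
Remaining = 12.1 × (1/2)^(15.9/3.6296) = 12.1 × (1/2)^4.3807 ≈ 0.58087 kBq.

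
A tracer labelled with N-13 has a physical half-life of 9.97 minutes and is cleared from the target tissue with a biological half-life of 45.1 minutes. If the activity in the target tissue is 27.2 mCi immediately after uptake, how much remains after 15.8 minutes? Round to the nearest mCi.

7 mCi

1/t_eff = 1/t_phys + 1/t_biol = 1/9.97 + 1/45.1 = 0.12247 per minute.
t_eff = 9.97 × 45.1 / (9.97 + 45.1) ≈ 8.165 minutes.
Remaining = 27.2 × (1/2)^(15.8/8.165) = 27.2 × (1/2)^1.9351 ≈ 7.1129 mCi.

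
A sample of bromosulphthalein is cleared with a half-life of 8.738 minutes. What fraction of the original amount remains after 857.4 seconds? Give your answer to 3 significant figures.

0.322

857.4 seconds = 14.29 minutes.
n = 14.29/8.738 ≈ 1.6354 half-lives.
Fraction remaining = (1/2)^1.6354 ≈ 0.32188.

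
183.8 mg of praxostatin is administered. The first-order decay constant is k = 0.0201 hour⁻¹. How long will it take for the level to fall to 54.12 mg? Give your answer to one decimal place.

t½ = ln 2 / k = 0.69315 / 0.0201 ≈ 34.485 hours.
Fraction remaining = 54.12/183.8 ≈ 0.29445.
n = log₂(183.8/54.12) = ln(3.3962)/ln 2 ≈ 1.7639 half-lives.
t = n × t½ = 1.7639 × 34.485 ≈ 60.828 hours.

60.8 hours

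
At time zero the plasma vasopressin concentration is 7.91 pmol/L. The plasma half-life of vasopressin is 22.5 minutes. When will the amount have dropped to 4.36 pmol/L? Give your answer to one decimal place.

19.3 minutes

Fraction remaining = 4.36/7.91 ≈ 0.5512.
n = log₂(7.91/4.36) = ln(1.8142)/ln 2 ≈ 0.85935 half-lives.
t = n × t½ = 0.85935 × 22.5 ≈ 19.335 minutes.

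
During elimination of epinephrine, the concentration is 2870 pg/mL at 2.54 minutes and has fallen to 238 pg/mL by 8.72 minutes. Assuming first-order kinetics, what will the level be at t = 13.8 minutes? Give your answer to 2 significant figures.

Over Δt = 8.72 − 2.54 = 6.18 minutes, the level fell by a factor of 2870/238 ≈ 12.059.
n = log₂(12.059) ≈ 3.592 half-lives, so t½ = 6.18/3.592 ≈ 1.7205 minutes.
From t = 8.72 to t = 13.8: 238 × (1/2)^((13.8−8.72)/1.7205) ≈ 30.742 pg/mL.

31 pg/mL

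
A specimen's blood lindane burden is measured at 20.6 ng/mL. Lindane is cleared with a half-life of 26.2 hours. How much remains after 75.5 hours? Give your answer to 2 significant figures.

2.8 ng/mL

Number of half-lives: n = 75.5/26.2 ≈ 2.8817.
Remaining = 20.6 × (1/2)^2.8817 = 20.6 × 0.13568 ≈ 2.7951 ng/mL.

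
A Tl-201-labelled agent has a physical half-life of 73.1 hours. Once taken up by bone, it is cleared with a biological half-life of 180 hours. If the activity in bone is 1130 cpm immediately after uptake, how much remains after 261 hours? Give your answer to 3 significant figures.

1/t_eff = 1/t_phys + 1/t_biol = 1/73.1 + 1/180 = 0.019235 per hour.
t_eff = 73.1 × 180 / (73.1 + 180) ≈ 51.987 hours.
Remaining = 1130 × (1/2)^(261/51.987) = 1130 × (1/2)^5.0205 ≈ 34.815 cpm.

34.8 cpm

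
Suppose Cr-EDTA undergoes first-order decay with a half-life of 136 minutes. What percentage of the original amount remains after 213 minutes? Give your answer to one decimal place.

n = 213/136 ≈ 1.5662 half-lives.
Fraction remaining = (1/2)^1.5662 ≈ 0.3377, i.e. 33.77%.

33.8%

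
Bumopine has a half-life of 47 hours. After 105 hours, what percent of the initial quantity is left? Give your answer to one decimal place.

n = 105/47 ≈ 2.234 half-lives.
Fraction remaining = (1/2)^2.234 ≈ 0.21256, i.e. 21.256%.

21.3%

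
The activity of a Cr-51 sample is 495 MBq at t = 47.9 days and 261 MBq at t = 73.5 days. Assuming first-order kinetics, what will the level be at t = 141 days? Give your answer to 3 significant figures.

Over Δt = 73.5 − 47.9 = 25.6 days, the level fell by a factor of 495/261 ≈ 1.8966.
n = log₂(1.8966) ≈ 0.92338 half-lives, so t½ = 25.6/0.92338 ≈ 27.724 days.
From t = 73.5 to t = 141: 261 × (1/2)^((141−73.5)/27.724) ≈ 48.275 MBq.

48.3 MBq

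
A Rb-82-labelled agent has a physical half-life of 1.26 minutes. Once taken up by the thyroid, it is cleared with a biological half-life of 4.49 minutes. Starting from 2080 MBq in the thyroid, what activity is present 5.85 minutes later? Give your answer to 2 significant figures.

1/t_eff = 1/t_phys + 1/t_biol = 1/1.26 + 1/4.49 = 1.0164 per minute.
t_eff = 1.26 × 4.49 / (1.26 + 4.49) ≈ 0.9839 minutes.
Remaining = 2080 × (1/2)^(5.85/0.9839) = 2080 × (1/2)^5.9458 ≈ 33.745 MBq.

34 MBq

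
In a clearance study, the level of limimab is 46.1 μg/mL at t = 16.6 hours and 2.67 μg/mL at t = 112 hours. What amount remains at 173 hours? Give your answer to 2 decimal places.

Over Δt = 112 − 16.6 = 95.4 hours, the level fell by a factor of 46.1/2.67 ≈ 17.266.
n = log₂(17.266) ≈ 4.1099 half-lives, so t½ = 95.4/4.1099 ≈ 23.212 hours.
From t = 112 to t = 173: 2.67 × (1/2)^((173−112)/23.212) ≈ 0.43195 μg/mL.

0.43 μg/mL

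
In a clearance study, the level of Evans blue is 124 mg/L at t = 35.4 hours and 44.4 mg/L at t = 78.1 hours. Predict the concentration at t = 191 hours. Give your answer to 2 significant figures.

Over Δt = 78.1 − 35.4 = 42.7 hours, the level fell by a factor of 124/44.4 ≈ 2.7928.
n = log₂(2.7928) ≈ 1.4817 half-lives, so t½ = 42.7/1.4817 ≈ 28.818 hours.
From t = 78.1 to t = 191: 44.4 × (1/2)^((191−78.1)/28.818) ≈ 2.9379 mg/L.

2.9 mg/L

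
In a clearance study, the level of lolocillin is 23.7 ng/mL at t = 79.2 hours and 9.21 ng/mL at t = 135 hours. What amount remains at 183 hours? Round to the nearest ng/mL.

4 ng/mL

Over Δt = 135 − 79.2 = 55.8 hours, the level fell by a factor of 23.7/9.21 ≈ 2.5733.
n = log₂(2.5733) ≈ 1.3636 half-lives, so t½ = 55.8/1.3636 ≈ 40.921 hours.
From t = 135 to t = 183: 9.21 × (1/2)^((183−135)/40.921) ≈ 4.0846 ng/mL.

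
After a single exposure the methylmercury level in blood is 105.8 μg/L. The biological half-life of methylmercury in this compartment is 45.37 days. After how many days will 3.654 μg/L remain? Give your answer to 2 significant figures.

Fraction remaining = 3.654/105.8 ≈ 0.034537.
n = log₂(105.8/3.654) = ln(28.955)/ln 2 ≈ 4.8557 half-lives.
t = n × t½ = 4.8557 × 45.37 ≈ 220.3 days.

220 days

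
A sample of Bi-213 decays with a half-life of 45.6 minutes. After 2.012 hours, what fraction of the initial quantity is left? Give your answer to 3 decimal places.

0.160

2.012 hours = 120.72 minutes.
n = 120.72/45.6 ≈ 2.6474 half-lives.
Fraction remaining = (1/2)^2.6474 ≈ 0.15961.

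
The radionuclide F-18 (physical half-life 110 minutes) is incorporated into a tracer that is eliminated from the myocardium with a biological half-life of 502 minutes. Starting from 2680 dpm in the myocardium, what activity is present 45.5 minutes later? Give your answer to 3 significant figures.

1/t_eff = 1/t_phys + 1/t_biol = 1/110 + 1/502 = 0.011083 per minute.
t_eff = 110 × 502 / (110 + 502) ≈ 90.229 minutes.
Remaining = 2680 × (1/2)^(45.5/90.229) = 2680 × (1/2)^0.50427 ≈ 1889.4 dpm.

1890 dpm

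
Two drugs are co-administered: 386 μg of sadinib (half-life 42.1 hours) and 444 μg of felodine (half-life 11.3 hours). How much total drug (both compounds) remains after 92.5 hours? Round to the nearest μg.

sadinib: 386 × (1/2)^(92.5/42.1) = 386 × (1/2)^2.1971 ≈ 84.174 μg.
felodine: 444 × (1/2)^(92.5/11.3) = 444 × (1/2)^8.1858 ≈ 1.5248 μg.
Total = 84.174 + 1.5248 ≈ 85.699 μg.

86 μg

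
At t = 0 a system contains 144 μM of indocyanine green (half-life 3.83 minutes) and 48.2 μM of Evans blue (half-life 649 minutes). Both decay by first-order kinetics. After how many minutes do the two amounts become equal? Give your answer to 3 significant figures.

Set 144·(1/2)^(t/3.83) = 48.2·(1/2)^(t/649).
Taking log₂: log₂(144/48.2) = t·(1/3.83 − 1/649).
log₂(2.9876) = 1.579; 1/3.83 − 1/649 = 0.25956.
t = 1.579 / 0.25956 ≈ 6.0833 minutes.

6.08 minutes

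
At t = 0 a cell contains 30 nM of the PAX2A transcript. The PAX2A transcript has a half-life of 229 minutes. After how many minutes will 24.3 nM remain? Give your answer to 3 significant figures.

Fraction remaining = 24.3/30 ≈ 0.81.
n = log₂(30/24.3) = ln(1.2346)/ln 2 ≈ 0.30401 half-lives.
t = n × t½ = 0.30401 × 229 ≈ 69.617 minutes.

69.6 minutes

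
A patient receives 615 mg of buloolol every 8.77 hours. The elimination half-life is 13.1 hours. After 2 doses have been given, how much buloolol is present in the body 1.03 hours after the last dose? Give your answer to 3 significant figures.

949 mg

The 2 doses were given 9.8, 1.03 hours ago.
Total = 615·(1/2)^(9.8/13.1) + 615·(1/2)^(1.03/13.1)
      = 366.17 + 582.38 ≈ 948.55 mg.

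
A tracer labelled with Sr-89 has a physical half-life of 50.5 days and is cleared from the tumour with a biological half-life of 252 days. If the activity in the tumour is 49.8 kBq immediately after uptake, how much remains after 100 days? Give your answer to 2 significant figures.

1/t_eff = 1/t_phys + 1/t_biol = 1/50.5 + 1/252 = 0.02377 per day.
t_eff = 50.5 × 252 / (50.5 + 252) ≈ 42.069 days.
Remaining = 49.8 × (1/2)^(100/42.069) = 49.8 × (1/2)^2.377 ≈ 9.5868 kBq.

9.6 kBq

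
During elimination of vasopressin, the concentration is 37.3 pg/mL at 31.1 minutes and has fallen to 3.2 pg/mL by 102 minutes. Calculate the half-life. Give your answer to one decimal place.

Over Δt = 102 − 31.1 = 70.9 minutes, the level fell by a factor of 37.3/3.2 ≈ 11.656.
n = log₂(11.656) ≈ 3.543 half-lives, so t½ = 70.9/3.543 ≈ 20.011 minutes.

20.0 minutes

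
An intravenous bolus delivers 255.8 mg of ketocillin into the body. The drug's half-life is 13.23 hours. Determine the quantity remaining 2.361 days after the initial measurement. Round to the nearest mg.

13 mg

Convert the elapsed time: 2.361 days = 56.664 hours.
Number of half-lives: n = 56.664/13.23 ≈ 4.283.
Remaining = 255.8 × (1/2)^4.283 = 255.8 × 0.051368 ≈ 13.14 mg.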